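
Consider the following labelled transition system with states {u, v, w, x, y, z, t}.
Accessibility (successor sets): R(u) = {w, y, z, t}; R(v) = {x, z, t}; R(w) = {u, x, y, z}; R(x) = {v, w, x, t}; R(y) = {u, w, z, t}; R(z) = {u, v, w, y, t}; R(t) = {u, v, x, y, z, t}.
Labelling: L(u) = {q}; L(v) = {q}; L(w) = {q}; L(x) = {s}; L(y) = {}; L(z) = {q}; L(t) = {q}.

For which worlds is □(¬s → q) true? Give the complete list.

Let φ = □(¬s → q). Evaluate φ at each world:
  u (successors {w, y, z, t}): φ is false.
  v (successors {x, z, t}): φ is true.
  w (successors {u, x, y, z}): φ is false.
  x (successors {v, w, x, t}): φ is true.
  y (successors {u, w, z, t}): φ is true.
  z (successors {u, v, w, y, t}): φ is false.
  t (successors {u, v, x, y, z, t}): φ is false.
For instance, at w:
  At w: □(¬s → q) requires ¬s → q at every successor {u, x, y, z}.
    ¬s → q fails at y, so □(¬s → q) is false at w.
Satisfying worlds: {v, x, y}

v, x, y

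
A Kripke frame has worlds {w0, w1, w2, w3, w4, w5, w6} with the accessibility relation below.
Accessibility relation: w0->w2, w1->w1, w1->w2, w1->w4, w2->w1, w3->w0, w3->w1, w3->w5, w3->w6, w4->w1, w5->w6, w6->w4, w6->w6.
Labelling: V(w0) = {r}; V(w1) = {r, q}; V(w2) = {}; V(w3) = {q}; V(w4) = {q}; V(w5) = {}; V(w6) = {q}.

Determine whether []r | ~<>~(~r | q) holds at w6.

At w6: []r is false, ~<>~(~r | q) is true, so []r | ~<>~(~r | q) is true.
  At w6: []r requires r at every successor {w4, w6}.
    r fails at w4, so []r is false at w6.
  At w6: <>~(~r | q) is false, so ~<>~(~r | q) is true.
    At w6: <>~(~r | q) requires ~(~r | q) at some successor in {w4, w6}.
      At w4: ~(~r | q) is false.
      At w6: ~(~r | q) is false.
    So <>~(~r | q) is false at w6.

Yes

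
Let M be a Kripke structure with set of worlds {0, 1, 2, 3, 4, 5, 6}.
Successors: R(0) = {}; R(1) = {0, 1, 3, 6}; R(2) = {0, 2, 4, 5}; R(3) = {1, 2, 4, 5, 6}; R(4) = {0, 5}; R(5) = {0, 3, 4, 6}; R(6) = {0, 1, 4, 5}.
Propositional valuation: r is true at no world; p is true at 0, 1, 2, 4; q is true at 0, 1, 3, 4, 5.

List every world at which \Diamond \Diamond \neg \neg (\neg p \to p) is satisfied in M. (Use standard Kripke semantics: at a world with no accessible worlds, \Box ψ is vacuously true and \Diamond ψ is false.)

Let φ = \Diamond \Diamond \neg \neg (\neg p \to p). Evaluate φ at each world:
  0 (successors ∅): φ is false.
  1 (successors {0, 1, 3, 6}): φ is true.
  2 (successors {0, 2, 4, 5}): φ is true.
  3 (successors {1, 2, 4, 5, 6}): φ is true.
  4 (successors {0, 5}): φ is true.
  5 (successors {0, 3, 4, 6}): φ is true.
  6 (successors {0, 1, 4, 5}): φ is true.
For instance, at 1:
  At 1: \Diamond \Diamond \neg \neg (\neg p \to p) requires \Diamond \neg \neg (\neg p \to p) at some successor in {0, 1, 3, 6}.
    \Diamond \neg \neg (\neg p \to p) holds at 1, so \Diamond \Diamond \neg \neg (\neg p \to p) is true at 1.
      At 1: \Diamond \neg \neg (\neg p \to p) requires \neg \neg (\neg p \to p) at some successor in {0, 1, 3, 6}.
        \neg \neg (\neg p \to p) holds at 0, so \Diamond \neg \neg (\neg p \to p) is true at 1.
Satisfying worlds: {1, 2, 3, 4, 5, 6}

1, 2, 3, 4, 5, 6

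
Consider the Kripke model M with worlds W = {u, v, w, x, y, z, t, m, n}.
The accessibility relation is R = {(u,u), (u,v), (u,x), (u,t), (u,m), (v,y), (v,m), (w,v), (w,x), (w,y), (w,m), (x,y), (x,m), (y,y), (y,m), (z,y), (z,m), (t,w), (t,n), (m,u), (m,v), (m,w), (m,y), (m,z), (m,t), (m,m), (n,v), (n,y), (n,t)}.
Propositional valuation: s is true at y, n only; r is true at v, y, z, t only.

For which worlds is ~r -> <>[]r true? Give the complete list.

v, y, z, t

Let φ = ~r -> <>[]r. Evaluate φ at each world:
  u (successors {u, v, x, t, m}): φ is false.
  v (successors {y, m}): φ is true.
  w (successors {v, x, y, m}): φ is false.
  x (successors {y, m}): φ is false.
  y (successors {y, m}): φ is true.
  z (successors {y, m}): φ is true.
  t (successors {w, n}): φ is true.
  m (successors {u, v, w, y, z, t, m}): φ is false.
  n (successors {v, y, t}): φ is false.
For instance, at u:
  At u: ~r is true, <>[]r is false, so ~r -> <>[]r is false.
    At u: <>[]r requires []r at some successor in {u, v, x, t, m}.
      At u: []r is false.
      At v: []r is false.
      At x: []r is false.
      At t: []r is false.
      At m: []r is false.
    So <>[]r is false at u.
Satisfying worlds: {v, y, z, t}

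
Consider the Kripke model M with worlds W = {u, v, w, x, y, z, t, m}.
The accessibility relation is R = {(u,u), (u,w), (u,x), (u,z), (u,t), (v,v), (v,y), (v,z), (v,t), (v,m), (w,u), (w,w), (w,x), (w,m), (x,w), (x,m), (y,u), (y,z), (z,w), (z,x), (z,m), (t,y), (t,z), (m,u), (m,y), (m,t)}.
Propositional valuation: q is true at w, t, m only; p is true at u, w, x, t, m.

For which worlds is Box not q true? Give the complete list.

Let φ = Box not q. Evaluate φ at each world:
  u (successors {u, w, x, z, t}): φ is false.
  v (successors {v, y, z, t, m}): φ is false.
  w (successors {u, w, x, m}): φ is false.
  x (successors {w, m}): φ is false.
  y (successors {u, z}): φ is true.
  z (successors {w, x, m}): φ is false.
  t (successors {y, z}): φ is true.
  m (successors {u, y, t}): φ is false.
For instance, at w:
  At w: Box not q requires not q at every successor {u, w, x, m}.
    not q fails at w, so Box not q is false at w.
Satisfying worlds: {y, t}

y, t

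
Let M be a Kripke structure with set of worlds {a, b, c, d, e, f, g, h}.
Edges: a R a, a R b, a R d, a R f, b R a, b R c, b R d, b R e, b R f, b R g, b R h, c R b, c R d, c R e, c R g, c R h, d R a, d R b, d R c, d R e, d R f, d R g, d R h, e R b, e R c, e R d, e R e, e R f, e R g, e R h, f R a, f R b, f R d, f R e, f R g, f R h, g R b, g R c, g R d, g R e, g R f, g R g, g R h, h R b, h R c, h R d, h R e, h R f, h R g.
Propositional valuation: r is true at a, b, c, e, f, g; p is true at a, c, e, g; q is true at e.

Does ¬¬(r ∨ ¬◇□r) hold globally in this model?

Yes

Let φ = ¬¬(r ∨ ¬◇□r). Evaluate φ at each world:
  a (successors {a, b, d, f}): φ is true.
  b (successors {a, c, d, e, f, g, h}): φ is true.
  c (successors {b, d, e, g, h}): φ is true.
  d (successors {a, b, c, e, f, g, h}): φ is true.
  e (successors {b, c, d, e, f, g, h}): φ is true.
  f (successors {a, b, d, e, g, h}): φ is true.
  g (successors {b, c, d, e, f, g, h}): φ is true.
  h (successors {b, c, d, e, f, g}): φ is true.
For instance, at a:
  At a: ¬(r ∨ ¬◇□r) is false, so ¬¬(r ∨ ¬◇□r) is true.
    At a: r ∨ ¬◇□r is true, so ¬(r ∨ ¬◇□r) is false.
      At a: r is true, ¬◇□r is true, so r ∨ ¬◇□r is true.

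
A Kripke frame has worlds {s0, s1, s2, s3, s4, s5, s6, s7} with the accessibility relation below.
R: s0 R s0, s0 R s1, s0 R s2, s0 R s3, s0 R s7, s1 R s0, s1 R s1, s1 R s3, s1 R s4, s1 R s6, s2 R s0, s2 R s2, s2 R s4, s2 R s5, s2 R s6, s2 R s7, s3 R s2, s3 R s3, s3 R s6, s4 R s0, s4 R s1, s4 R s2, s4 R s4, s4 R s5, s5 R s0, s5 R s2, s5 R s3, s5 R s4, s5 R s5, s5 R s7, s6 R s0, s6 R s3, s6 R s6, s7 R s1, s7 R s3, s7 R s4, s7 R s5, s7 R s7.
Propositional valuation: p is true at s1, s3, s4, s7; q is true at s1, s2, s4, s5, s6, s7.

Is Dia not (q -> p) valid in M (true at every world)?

Let φ = Dia not (q -> p). Evaluate φ at each world:
  s0 (successors {s0, s1, s2, s3, s7}): φ is true.
  s1 (successors {s0, s1, s3, s4, s6}): φ is true.
  s2 (successors {s0, s2, s4, s5, s6, s7}): φ is true.
  s3 (successors {s2, s3, s6}): φ is true.
  s4 (successors {s0, s1, s2, s4, s5}): φ is true.
  s5 (successors {s0, s2, s3, s4, s5, s7}): φ is true.
  s6 (successors {s0, s3, s6}): φ is true.
  s7 (successors {s1, s3, s4, s5, s7}): φ is true.
For instance, at s7:
  At s7: Dia not (q -> p) requires not (q -> p) at some successor in {s1, s3, s4, s5, s7}.
    not (q -> p) holds at s5, so Dia not (q -> p) is true at s7.

Yes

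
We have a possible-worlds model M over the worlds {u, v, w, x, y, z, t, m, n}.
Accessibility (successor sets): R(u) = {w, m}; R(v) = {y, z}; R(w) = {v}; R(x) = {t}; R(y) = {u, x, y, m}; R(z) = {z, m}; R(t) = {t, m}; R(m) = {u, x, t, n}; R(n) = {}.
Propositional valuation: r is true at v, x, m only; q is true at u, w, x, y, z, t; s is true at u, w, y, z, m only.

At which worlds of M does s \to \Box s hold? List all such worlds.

u, v, x, z, t, n

Recall that \Box ψ holds at a world iff ψ holds at every accessible world, and \Diamond ψ holds iff ψ holds at some accessible world.
Let φ = s \to \Box s. Evaluate φ at each world:
  u (successors {w, m}): φ is true.
  v (successors {y, z}): φ is true.
  w (successors {v}): φ is false.
  x (successors {t}): φ is true.
  y (successors {u, x, y, m}): φ is false.
  z (successors {z, m}): φ is true.
  t (successors {t, m}): φ is true.
  m (successors {u, x, t, n}): φ is false.
  n (successors ∅): φ is true.
For instance, at m:
  At m: s is true, \Box s is false, so s \to \Box s is false.
    At m: \Box s requires s at every successor {u, x, t, n}.
      s fails at x, so \Box s is false at m.
Satisfying worlds: {u, v, x, z, t, n}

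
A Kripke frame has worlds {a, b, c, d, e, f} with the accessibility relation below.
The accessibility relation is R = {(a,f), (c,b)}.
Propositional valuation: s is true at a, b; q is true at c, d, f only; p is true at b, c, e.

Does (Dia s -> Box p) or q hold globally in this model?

Yes

Let φ = (Dia s -> Box p) or q. Evaluate φ at each world:
  a (successors {f}): φ is true.
  b (successors ∅): φ is true.
  c (successors {b}): φ is true.
  d (successors ∅): φ is true.
  e (successors ∅): φ is true.
  f (successors ∅): φ is true.
For instance, at c:
  At c: Dia s -> Box p is true, q is true, so (Dia s -> Box p) or q is true.
    At c: Dia s is true, Box p is true, so Dia s -> Box p is true.
      At c: Dia s requires s at some successor in {b}.
        s holds at b, so Dia s is true at c.
      At c: Box p requires p at every successor {b}.
        At b: p is true.
      So Box p is true at c.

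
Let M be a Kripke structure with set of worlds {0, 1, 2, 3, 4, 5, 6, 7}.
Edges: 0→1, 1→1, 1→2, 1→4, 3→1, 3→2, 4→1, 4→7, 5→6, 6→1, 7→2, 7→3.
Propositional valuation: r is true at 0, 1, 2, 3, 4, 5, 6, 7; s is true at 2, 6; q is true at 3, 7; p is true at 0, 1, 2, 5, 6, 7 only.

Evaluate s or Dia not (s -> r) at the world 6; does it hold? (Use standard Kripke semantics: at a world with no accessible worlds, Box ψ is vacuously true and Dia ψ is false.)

At 6: s is true, Dia not (s -> r) is false, so s or Dia not (s -> r) is true.
  At 6: Dia not (s -> r) requires not (s -> r) at some successor in {1}.
    At 1: not (s -> r) is false.
  So Dia not (s -> r) is false at 6.

Yes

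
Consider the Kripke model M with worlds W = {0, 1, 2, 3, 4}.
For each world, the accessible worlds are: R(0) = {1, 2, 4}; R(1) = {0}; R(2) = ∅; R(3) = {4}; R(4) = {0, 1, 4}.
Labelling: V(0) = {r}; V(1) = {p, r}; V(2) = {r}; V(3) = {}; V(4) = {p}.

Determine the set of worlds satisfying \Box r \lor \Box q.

Let φ = \Box r \lor \Box q. Evaluate φ at each world:
  0 (successors {1, 2, 4}): φ is false.
  1 (successors {0}): φ is true.
  2 (successors ∅): φ is true.
  3 (successors {4}): φ is false.
  4 (successors {0, 1, 4}): φ is false.
For instance, at 4:
  At 4: \Box r is false, \Box q is false, so \Box r \lor \Box q is false.
    At 4: \Box r requires r at every successor {0, 1, 4}.
      r fails at 4, so \Box r is false at 4.
    At 4: \Box q requires q at every successor {0, 1, 4}.
      q fails at 0, so \Box q is false at 4.
Satisfying worlds: {1, 2}

1, 2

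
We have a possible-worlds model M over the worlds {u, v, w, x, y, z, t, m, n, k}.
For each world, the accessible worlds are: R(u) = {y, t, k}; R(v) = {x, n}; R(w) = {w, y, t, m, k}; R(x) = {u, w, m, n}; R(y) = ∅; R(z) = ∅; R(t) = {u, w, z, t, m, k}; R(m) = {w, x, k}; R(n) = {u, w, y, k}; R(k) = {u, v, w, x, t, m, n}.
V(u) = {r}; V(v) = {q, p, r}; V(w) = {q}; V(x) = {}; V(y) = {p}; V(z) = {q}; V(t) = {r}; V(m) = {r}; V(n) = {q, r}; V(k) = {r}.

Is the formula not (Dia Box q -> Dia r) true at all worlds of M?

No

Let φ = not (Dia Box q -> Dia r). Evaluate φ at each world:
  u (successors {y, t, k}): φ is false.
  v (successors {x, n}): φ is false.
  w (successors {w, y, t, m, k}): φ is false.
  x (successors {u, w, m, n}): φ is false.
  y (successors ∅): φ is false.
  z (successors ∅): φ is false.
  t (successors {u, w, z, t, m, k}): φ is false.
  m (successors {w, x, k}): φ is false.
  n (successors {u, w, y, k}): φ is false.
  k (successors {u, v, w, x, t, m, n}): φ is false.
Detail at u (counterexample):
  At u: Dia Box q -> Dia r is true, so not (Dia Box q -> Dia r) is false.
    At u: Dia Box q is true, Dia r is true, so Dia Box q -> Dia r is true.
      At u: Dia Box q requires Box q at some successor in {y, t, k}.
        Box q holds at y, so Dia Box q is true at u.
      At u: Dia r requires r at some successor in {y, t, k}.
        r holds at t, so Dia r is true at u.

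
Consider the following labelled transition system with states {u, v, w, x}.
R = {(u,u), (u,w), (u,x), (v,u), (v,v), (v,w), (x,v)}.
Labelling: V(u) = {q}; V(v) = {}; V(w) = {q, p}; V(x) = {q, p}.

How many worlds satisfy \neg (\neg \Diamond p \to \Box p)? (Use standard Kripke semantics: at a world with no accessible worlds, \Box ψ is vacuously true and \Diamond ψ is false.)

Let φ = \neg (\neg \Diamond p \to \Box p). Evaluate φ at each world:
  u (successors {u, w, x}): φ is false.
  v (successors {u, v, w}): φ is false.
  w (successors ∅): φ is false.
  x (successors {v}): φ is true.
For instance, at x:
  At x: \neg \Diamond p \to \Box p is false, so \neg (\neg \Diamond p \to \Box p) is true.
    At x: \neg \Diamond p is true, \Box p is false, so \neg \Diamond p \to \Box p is false.
      At x: \Diamond p is false, so \neg \Diamond p is true.
      At x: \Box p requires p at every successor {v}.
        p fails at v, so \Box p is false at x.
Satisfying worlds: {x}

1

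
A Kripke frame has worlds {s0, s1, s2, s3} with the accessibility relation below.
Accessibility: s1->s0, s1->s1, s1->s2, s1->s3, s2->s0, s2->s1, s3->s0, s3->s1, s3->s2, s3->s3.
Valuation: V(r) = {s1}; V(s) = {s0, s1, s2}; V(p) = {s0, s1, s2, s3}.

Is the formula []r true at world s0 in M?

At s0: no accessible worlds, so []r holds vacuously.

Yes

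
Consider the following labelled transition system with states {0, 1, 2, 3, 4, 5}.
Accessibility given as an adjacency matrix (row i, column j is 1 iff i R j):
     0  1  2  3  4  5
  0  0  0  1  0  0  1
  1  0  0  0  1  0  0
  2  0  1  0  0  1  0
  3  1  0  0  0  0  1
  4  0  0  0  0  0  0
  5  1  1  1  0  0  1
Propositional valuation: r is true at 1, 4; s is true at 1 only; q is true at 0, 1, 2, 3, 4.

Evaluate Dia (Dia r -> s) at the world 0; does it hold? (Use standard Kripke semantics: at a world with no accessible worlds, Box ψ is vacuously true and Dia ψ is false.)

At 0: Dia (Dia r -> s) requires Dia r -> s at some successor in {2, 5}.
  At 2: Dia r -> s is false.
  At 5: Dia r -> s is false.
So Dia (Dia r -> s) is false at 0.

No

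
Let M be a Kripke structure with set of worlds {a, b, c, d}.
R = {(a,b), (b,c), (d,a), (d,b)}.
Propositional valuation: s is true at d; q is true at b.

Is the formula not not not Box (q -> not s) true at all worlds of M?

No

Recall that Box ψ holds at a world iff ψ holds at every accessible world, and Dia ψ holds iff ψ holds at some accessible world.
Let φ = not not not Box (q -> not s). Evaluate φ at each world:
  a (successors {b}): φ is false.
  b (successors {c}): φ is false.
  c (successors ∅): φ is false.
  d (successors {a, b}): φ is false.
Detail at a (counterexample):
  At a: not not Box (q -> not s) is true, so not not not Box (q -> not s) is false.
    At a: not Box (q -> not s) is false, so not not Box (q -> not s) is true.
      At a: Box (q -> not s) is true, so not Box (q -> not s) is false.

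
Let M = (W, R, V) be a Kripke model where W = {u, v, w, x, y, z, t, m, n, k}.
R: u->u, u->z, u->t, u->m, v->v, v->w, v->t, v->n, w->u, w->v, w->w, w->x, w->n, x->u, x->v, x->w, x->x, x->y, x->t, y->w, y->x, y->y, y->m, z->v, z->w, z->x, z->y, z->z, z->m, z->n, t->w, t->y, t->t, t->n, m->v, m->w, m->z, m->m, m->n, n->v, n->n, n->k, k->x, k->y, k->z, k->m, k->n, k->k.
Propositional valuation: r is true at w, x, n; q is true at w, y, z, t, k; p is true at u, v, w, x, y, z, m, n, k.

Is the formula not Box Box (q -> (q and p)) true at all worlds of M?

Yes

Let φ = not Box Box (q -> (q and p)). Evaluate φ at each world:
  u (successors {u, z, t, m}): φ is true.
  v (successors {v, w, t, n}): φ is true.
  w (successors {u, v, w, x, n}): φ is true.
  x (successors {u, v, w, x, y, t}): φ is true.
  y (successors {w, x, y, m}): φ is true.
  z (successors {v, w, x, y, z, m, n}): φ is true.
  t (successors {w, y, t, n}): φ is true.
  m (successors {v, w, z, m, n}): φ is true.
  n (successors {v, n, k}): φ is true.
  k (successors {x, y, z, m, n, k}): φ is true.
For instance, at u:
  At u: Box Box (q -> (q and p)) is false, so not Box Box (q -> (q and p)) is true.
    At u: Box Box (q -> (q and p)) requires Box (q -> (q and p)) at every successor {u, z, t, m}.
      Box (q -> (q and p)) fails at u, so Box Box (q -> (q and p)) is false at u.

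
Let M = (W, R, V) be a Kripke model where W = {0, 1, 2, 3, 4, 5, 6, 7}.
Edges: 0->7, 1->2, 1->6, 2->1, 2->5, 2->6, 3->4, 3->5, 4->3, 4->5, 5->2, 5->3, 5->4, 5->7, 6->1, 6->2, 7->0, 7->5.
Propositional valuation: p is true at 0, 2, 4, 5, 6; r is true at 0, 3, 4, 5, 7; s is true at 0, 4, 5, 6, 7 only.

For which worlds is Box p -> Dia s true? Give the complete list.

0, 1, 2, 3, 4, 5, 6, 7

Let φ = Box p -> Dia s. Evaluate φ at each world:
  0 (successors {7}): φ is true.
  1 (successors {2, 6}): φ is true.
  2 (successors {1, 5, 6}): φ is true.
  3 (successors {4, 5}): φ is true.
  4 (successors {3, 5}): φ is true.
  5 (successors {2, 3, 4, 7}): φ is true.
  6 (successors {1, 2}): φ is true.
  7 (successors {0, 5}): φ is true.
For instance, at 3:
  At 3: Box p is true, Dia s is true, so Box p -> Dia s is true.
    At 3: Box p requires p at every successor {4, 5}.
      At 4: p is true.
      At 5: p is true.
    So Box p is true at 3.
    At 3: Dia s requires s at some successor in {4, 5}.
      s holds at 4, so Dia s is true at 3.
Satisfying worlds: {0, 1, 2, 3, 4, 5, 6, 7}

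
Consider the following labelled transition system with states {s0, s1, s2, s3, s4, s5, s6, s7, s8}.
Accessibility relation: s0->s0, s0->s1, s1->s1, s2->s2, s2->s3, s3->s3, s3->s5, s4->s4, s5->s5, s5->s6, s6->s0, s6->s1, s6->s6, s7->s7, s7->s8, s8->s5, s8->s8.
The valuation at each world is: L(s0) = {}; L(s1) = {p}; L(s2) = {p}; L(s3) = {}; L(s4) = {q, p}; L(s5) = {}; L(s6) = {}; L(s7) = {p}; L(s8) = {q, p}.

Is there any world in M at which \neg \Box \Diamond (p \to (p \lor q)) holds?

No

Let φ = \neg \Box \Diamond (p \to (p \lor q)). Evaluate φ at each world:
  s0 (successors {s0, s1}): φ is false.
  s1 (successors {s1}): φ is false.
  s2 (successors {s2, s3}): φ is false.
  s3 (successors {s3, s5}): φ is false.
  s4 (successors {s4}): φ is false.
  s5 (successors {s5, s6}): φ is false.
  s6 (successors {s0, s1, s6}): φ is false.
  s7 (successors {s7, s8}): φ is false.
  s8 (successors {s5, s8}): φ is false.
For instance, at s6:
  At s6: \Box \Diamond (p \to (p \lor q)) is true, so \neg \Box \Diamond (p \to (p \lor q)) is false.
    At s6: \Box \Diamond (p \to (p \lor q)) requires \Diamond (p \to (p \lor q)) at every successor {s0, s1, s6}.
      At s0: \Diamond (p \to (p \lor q)) is true.
      At s1: \Diamond (p \to (p \lor q)) is true.
      At s6: \Diamond (p \to (p \lor q)) is true.
    So \Box \Diamond (p \to (p \lor q)) is true at s6.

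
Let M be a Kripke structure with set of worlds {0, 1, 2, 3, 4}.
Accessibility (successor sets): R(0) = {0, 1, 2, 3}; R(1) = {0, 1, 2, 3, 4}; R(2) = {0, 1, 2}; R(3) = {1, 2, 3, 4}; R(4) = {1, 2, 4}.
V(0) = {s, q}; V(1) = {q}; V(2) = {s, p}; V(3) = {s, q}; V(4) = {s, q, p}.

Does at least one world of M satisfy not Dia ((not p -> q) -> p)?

Let φ = not Dia ((not p -> q) -> p). Evaluate φ at each world:
  0 (successors {0, 1, 2, 3}): φ is false.
  1 (successors {0, 1, 2, 3, 4}): φ is false.
  2 (successors {0, 1, 2}): φ is false.
  3 (successors {1, 2, 3, 4}): φ is false.
  4 (successors {1, 2, 4}): φ is false.
For instance, at 2:
  At 2: Dia ((not p -> q) -> p) is true, so not Dia ((not p -> q) -> p) is false.
    At 2: Dia ((not p -> q) -> p) requires (not p -> q) -> p at some successor in {0, 1, 2}.
      (not p -> q) -> p holds at 2, so Dia ((not p -> q) -> p) is true at 2.

No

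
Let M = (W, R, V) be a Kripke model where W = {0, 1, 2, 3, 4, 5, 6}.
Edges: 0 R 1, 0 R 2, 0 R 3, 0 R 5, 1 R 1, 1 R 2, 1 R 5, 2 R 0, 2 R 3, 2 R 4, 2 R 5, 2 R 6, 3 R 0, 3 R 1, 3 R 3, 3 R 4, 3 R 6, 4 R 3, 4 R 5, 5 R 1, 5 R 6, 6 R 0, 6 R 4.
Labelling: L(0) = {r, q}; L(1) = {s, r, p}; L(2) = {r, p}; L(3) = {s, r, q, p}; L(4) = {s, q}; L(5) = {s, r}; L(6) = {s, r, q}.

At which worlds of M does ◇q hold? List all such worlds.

0, 2, 3, 4, 5, 6

Let φ = ◇q. Evaluate φ at each world:
  0 (successors {1, 2, 3, 5}): φ is true.
  1 (successors {1, 2, 5}): φ is false.
  2 (successors {0, 3, 4, 5, 6}): φ is true.
  3 (successors {0, 1, 3, 4, 6}): φ is true.
  4 (successors {3, 5}): φ is true.
  5 (successors {1, 6}): φ is true.
  6 (successors {0, 4}): φ is true.
For instance, at 6:
  At 6: ◇q requires q at some successor in {0, 4}.
    q holds at 0, so ◇q is true at 6.
Satisfying worlds: {0, 2, 3, 4, 5, 6}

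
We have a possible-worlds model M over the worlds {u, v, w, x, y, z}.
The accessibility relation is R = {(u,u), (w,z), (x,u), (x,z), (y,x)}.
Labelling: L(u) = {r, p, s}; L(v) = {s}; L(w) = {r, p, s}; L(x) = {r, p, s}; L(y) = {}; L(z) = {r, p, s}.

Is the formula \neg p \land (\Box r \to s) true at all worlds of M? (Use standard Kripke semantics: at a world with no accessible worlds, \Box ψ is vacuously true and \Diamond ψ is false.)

Let φ = \neg p \land (\Box r \to s). Evaluate φ at each world:
  u (successors {u}): φ is false.
  v (successors ∅): φ is true.
  w (successors {z}): φ is false.
  x (successors {u, z}): φ is false.
  y (successors {x}): φ is false.
  z (successors ∅): φ is false.
Detail at u (counterexample):
  At u: \neg p is false, \Box r \to s is true, so \neg p \land (\Box r \to s) is false.
    At u: \Box r is true, s is true, so \Box r \to s is true.
      At u: \Box r requires r at every successor {u}.
        At u: r is true.
      So \Box r is true at u.

No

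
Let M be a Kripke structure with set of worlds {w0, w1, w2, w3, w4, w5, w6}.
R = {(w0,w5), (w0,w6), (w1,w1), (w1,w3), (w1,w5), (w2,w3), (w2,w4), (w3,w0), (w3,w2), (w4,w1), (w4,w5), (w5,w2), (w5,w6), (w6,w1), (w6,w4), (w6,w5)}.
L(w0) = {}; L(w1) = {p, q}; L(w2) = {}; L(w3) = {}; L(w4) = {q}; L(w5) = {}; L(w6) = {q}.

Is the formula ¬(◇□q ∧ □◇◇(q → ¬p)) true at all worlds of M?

Yes

Let φ = ¬(◇□q ∧ □◇◇(q → ¬p)). Evaluate φ at each world:
  w0 (successors {w5, w6}): φ is true.
  w1 (successors {w1, w3, w5}): φ is true.
  w2 (successors {w3, w4}): φ is true.
  w3 (successors {w0, w2}): φ is true.
  w4 (successors {w1, w5}): φ is true.
  w5 (successors {w2, w6}): φ is true.
  w6 (successors {w1, w4, w5}): φ is true.
For instance, at w1:
  At w1: ◇□q ∧ □◇◇(q → ¬p) is false, so ¬(◇□q ∧ □◇◇(q → ¬p)) is true.
    At w1: ◇□q is false, □◇◇(q → ¬p) is true, so ◇□q ∧ □◇◇(q → ¬p) is false.
      At w1: ◇□q requires □q at some successor in {w1, w3, w5}.
        At w1: □q is false.
        At w3: □q is false.
        At w5: □q is false.
      So ◇□q is false at w1.
      At w1: □◇◇(q → ¬p) requires ◇◇(q → ¬p) at every successor {w1, w3, w5}.
        At w1: ◇◇(q → ¬p) is true.
        At w3: ◇◇(q → ¬p) is true.
        At w5: ◇◇(q → ¬p) is true.
      So □◇◇(q → ¬p) is true at w1.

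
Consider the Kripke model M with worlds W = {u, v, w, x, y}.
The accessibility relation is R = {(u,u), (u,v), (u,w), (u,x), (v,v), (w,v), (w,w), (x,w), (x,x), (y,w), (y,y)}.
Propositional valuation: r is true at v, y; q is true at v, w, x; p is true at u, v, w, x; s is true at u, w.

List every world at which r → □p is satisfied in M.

Recall that □ψ holds at a world iff ψ holds at every accessible world, and ◇ψ holds iff ψ holds at some accessible world.
Let φ = r → □p. Evaluate φ at each world:
  u (successors {u, v, w, x}): φ is true.
  v (successors {v}): φ is true.
  w (successors {v, w}): φ is true.
  x (successors {w, x}): φ is true.
  y (successors {w, y}): φ is false.
For instance, at v:
  At v: r is true, □p is true, so r → □p is true.
    At v: □p requires p at every successor {v}.
      At v: p is true.
    So □p is true at v.
Satisfying worlds: {u, v, w, x}

u, v, w, x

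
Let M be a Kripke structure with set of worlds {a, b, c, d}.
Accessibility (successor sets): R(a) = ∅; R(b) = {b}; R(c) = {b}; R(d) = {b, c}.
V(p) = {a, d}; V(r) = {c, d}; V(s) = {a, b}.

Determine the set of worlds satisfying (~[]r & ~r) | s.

a, b

Let φ = (~[]r & ~r) | s. Evaluate φ at each world:
  a (successors ∅): φ is true.
  b (successors {b}): φ is true.
  c (successors {b}): φ is false.
  d (successors {b, c}): φ is false.
For instance, at d:
  At d: ~[]r & ~r is false, s is false, so (~[]r & ~r) | s is false.
    At d: ~[]r is true, ~r is false, so ~[]r & ~r is false.
      At d: []r is false, so ~[]r is true.
Satisfying worlds: {a, b}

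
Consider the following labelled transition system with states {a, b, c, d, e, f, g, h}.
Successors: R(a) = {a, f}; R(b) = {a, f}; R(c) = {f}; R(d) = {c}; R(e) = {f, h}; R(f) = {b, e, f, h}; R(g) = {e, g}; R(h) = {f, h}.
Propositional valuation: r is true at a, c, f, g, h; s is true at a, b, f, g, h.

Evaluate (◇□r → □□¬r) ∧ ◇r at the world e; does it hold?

No

Recall that □ψ holds at a world iff ψ holds at every accessible world, and ◇ψ holds iff ψ holds at some accessible world.
At e: ◇□r → □□¬r is false, ◇r is true, so (◇□r → □□¬r) ∧ ◇r is false.
  At e: ◇□r is true, □□¬r is false, so ◇□r → □□¬r is false.
    At e: ◇□r requires □r at some successor in {f, h}.
      □r holds at h, so ◇□r is true at e.
    At e: □□¬r requires □¬r at every successor {f, h}.
      □¬r fails at f, so □□¬r is false at e.
  At e: ◇r requires r at some successor in {f, h}.
    r holds at f, so ◇r is true at e.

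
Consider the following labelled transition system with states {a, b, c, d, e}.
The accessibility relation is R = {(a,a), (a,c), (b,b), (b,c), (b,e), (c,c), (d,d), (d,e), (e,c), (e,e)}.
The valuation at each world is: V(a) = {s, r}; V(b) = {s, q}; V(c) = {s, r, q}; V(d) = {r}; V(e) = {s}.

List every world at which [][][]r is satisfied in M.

a, c

Let φ = [][][]r. Evaluate φ at each world:
  a (successors {a, c}): φ is true.
  b (successors {b, c, e}): φ is false.
  c (successors {c}): φ is true.
  d (successors {d, e}): φ is false.
  e (successors {c, e}): φ is false.
For instance, at b:
  At b: [][][]r requires [][]r at every successor {b, c, e}.
    [][]r fails at b, so [][][]r is false at b.
      At b: [][]r requires []r at every successor {b, c, e}.
        []r fails at b, so [][]r is false at b.
Satisfying worlds: {a, c}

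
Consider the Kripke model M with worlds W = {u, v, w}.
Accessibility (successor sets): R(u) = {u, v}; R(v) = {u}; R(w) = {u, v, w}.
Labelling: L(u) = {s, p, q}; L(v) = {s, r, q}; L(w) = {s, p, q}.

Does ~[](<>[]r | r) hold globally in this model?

Yes

Let φ = ~[](<>[]r | r). Evaluate φ at each world:
  u (successors {u, v}): φ is true.
  v (successors {u}): φ is true.
  w (successors {u, v, w}): φ is true.
For instance, at u:
  At u: [](<>[]r | r) is false, so ~[](<>[]r | r) is true.
    At u: [](<>[]r | r) requires <>[]r | r at every successor {u, v}.
      <>[]r | r fails at u, so [](<>[]r | r) is false at u.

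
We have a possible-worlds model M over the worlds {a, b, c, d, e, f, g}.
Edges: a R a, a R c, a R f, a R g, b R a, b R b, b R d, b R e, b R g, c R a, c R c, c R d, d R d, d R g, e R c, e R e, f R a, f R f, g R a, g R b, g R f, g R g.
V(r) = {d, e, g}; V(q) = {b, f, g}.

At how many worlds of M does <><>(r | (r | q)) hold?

7

Let φ = <><>(r | (r | q)). Evaluate φ at each world:
  a (successors {a, c, f, g}): φ is true.
  b (successors {a, b, d, e, g}): φ is true.
  c (successors {a, c, d}): φ is true.
  d (successors {d, g}): φ is true.
  e (successors {c, e}): φ is true.
  f (successors {a, f}): φ is true.
  g (successors {a, b, f, g}): φ is true.
For instance, at b:
  At b: <><>(r | (r | q)) requires <>(r | (r | q)) at some successor in {a, b, d, e, g}.
    <>(r | (r | q)) holds at a, so <><>(r | (r | q)) is true at b.
      At a: <>(r | (r | q)) requires r | (r | q) at some successor in {a, c, f, g}.
        r | (r | q) holds at f, so <>(r | (r | q)) is true at a.
Satisfying worlds: {a, b, c, d, e, f, g}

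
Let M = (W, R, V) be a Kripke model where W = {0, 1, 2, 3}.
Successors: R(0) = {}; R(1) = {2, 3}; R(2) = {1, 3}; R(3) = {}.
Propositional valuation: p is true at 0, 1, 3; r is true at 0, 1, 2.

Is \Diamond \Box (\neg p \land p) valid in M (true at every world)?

No

Let φ = \Diamond \Box (\neg p \land p). Evaluate φ at each world:
  0 (successors ∅): φ is false.
  1 (successors {2, 3}): φ is true.
  2 (successors {1, 3}): φ is true.
  3 (successors ∅): φ is false.
Detail at 0 (counterexample):
  At 0: no accessible worlds, so \Diamond \Box (\neg p \land p) is false.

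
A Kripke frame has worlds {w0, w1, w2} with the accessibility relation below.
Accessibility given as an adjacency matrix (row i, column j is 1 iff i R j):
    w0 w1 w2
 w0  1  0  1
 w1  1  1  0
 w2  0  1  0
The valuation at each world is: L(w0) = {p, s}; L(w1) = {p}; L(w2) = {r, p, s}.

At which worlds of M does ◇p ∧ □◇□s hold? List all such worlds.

Let φ = ◇p ∧ □◇□s. Evaluate φ at each world:
  w0 (successors {w0, w2}): φ is false.
  w1 (successors {w0, w1}): φ is true.
  w2 (successors {w1}): φ is true.
For instance, at w0:
  At w0: ◇p is true, □◇□s is false, so ◇p ∧ □◇□s is false.
    At w0: ◇p requires p at some successor in {w0, w2}.
      p holds at w0, so ◇p is true at w0.
    At w0: □◇□s requires ◇□s at every successor {w0, w2}.
      ◇□s fails at w2, so □◇□s is false at w0.
Satisfying worlds: {w1, w2}

w1, w2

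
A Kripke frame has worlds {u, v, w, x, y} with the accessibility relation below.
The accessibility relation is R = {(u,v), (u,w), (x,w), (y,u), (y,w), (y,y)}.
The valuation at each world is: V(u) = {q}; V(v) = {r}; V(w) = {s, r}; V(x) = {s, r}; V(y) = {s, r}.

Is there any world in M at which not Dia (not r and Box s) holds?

Yes

Let φ = not Dia (not r and Box s). Evaluate φ at each world:
  u (successors {v, w}): φ is true.
  v (successors ∅): φ is true.
  w (successors ∅): φ is true.
  x (successors {w}): φ is true.
  y (successors {u, w, y}): φ is true.
Detail at u (witness):
  At u: Dia (not r and Box s) is false, so not Dia (not r and Box s) is true.
    At u: Dia (not r and Box s) requires not r and Box s at some successor in {v, w}.
      At v: not r and Box s is false.
      At w: not r and Box s is false.
    So Dia (not r and Box s) is false at u.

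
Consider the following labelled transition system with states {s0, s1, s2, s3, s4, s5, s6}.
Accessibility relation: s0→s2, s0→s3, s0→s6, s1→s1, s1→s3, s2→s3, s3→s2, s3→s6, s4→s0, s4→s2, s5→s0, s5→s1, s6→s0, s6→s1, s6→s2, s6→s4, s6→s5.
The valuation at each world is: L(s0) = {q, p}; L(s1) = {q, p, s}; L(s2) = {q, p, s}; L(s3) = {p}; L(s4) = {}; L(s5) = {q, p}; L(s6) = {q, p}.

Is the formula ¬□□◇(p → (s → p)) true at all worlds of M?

No

Recall that □ψ holds at a world iff ψ holds at every accessible world, and ◇ψ holds iff ψ holds at some accessible world.
Let φ = ¬□□◇(p → (s → p)). Evaluate φ at each world:
  s0 (successors {s2, s3, s6}): φ is false.
  s1 (successors {s1, s3}): φ is false.
  s2 (successors {s3}): φ is false.
  s3 (successors {s2, s6}): φ is false.
  s4 (successors {s0, s2}): φ is false.
  s5 (successors {s0, s1}): φ is false.
  s6 (successors {s0, s1, s2, s4, s5}): φ is false.
Detail at s0 (counterexample):
  At s0: □□◇(p → (s → p)) is true, so ¬□□◇(p → (s → p)) is false.
    At s0: □□◇(p → (s → p)) requires □◇(p → (s → p)) at every successor {s2, s3, s6}.
      At s2: □◇(p → (s → p)) is true.
      At s3: □◇(p → (s → p)) is true.
      At s6: □◇(p → (s → p)) is true.
    So □□◇(p → (s → p)) is true at s0.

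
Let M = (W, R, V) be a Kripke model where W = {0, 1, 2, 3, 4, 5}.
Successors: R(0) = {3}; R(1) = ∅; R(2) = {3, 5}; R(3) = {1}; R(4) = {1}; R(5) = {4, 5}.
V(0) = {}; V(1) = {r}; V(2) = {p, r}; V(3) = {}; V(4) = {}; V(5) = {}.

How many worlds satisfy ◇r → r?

Let φ = ◇r → r. Evaluate φ at each world:
  0 (successors {3}): φ is true.
  1 (successors ∅): φ is true.
  2 (successors {3, 5}): φ is true.
  3 (successors {1}): φ is false.
  4 (successors {1}): φ is false.
  5 (successors {4, 5}): φ is true.
For instance, at 4:
  At 4: ◇r is true, r is false, so ◇r → r is false.
    At 4: ◇r requires r at some successor in {1}.
      r holds at 1, so ◇r is true at 4.
Satisfying worlds: {0, 1, 2, 5}

4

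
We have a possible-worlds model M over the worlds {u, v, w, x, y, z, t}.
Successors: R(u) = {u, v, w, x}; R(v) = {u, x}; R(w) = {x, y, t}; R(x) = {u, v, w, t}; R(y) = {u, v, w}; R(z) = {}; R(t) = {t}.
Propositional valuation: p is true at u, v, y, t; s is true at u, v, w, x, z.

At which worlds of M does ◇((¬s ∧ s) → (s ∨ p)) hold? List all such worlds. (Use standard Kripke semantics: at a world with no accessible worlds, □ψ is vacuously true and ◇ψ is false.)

Recall that ◇ψ holds at a world iff ψ holds at some accessible world.
Let φ = ◇((¬s ∧ s) → (s ∨ p)). Evaluate φ at each world:
  u (successors {u, v, w, x}): φ is true.
  v (successors {u, x}): φ is true.
  w (successors {x, y, t}): φ is true.
  x (successors {u, v, w, t}): φ is true.
  y (successors {u, v, w}): φ is true.
  z (successors ∅): φ is false.
  t (successors {t}): φ is true.
For instance, at t:
  At t: ◇((¬s ∧ s) → (s ∨ p)) requires (¬s ∧ s) → (s ∨ p) at some successor in {t}.
    (¬s ∧ s) → (s ∨ p) holds at t, so ◇((¬s ∧ s) → (s ∨ p)) is true at t.
Satisfying worlds: {u, v, w, x, y, t}

u, v, w, x, y, t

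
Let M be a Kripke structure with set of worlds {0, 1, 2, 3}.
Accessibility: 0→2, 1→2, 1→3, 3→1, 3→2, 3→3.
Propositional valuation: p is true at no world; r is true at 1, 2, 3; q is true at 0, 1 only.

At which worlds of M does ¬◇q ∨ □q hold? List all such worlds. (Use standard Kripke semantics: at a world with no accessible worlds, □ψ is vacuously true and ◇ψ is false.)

0, 1, 2

Recall that □ψ holds at a world iff ψ holds at every accessible world, and ◇ψ holds iff ψ holds at some accessible world.
Let φ = ¬◇q ∨ □q. Evaluate φ at each world:
  0 (successors {2}): φ is true.
  1 (successors {2, 3}): φ is true.
  2 (successors ∅): φ is true.
  3 (successors {1, 2, 3}): φ is false.
For instance, at 0:
  At 0: ¬◇q is true, □q is false, so ¬◇q ∨ □q is true.
    At 0: ◇q is false, so ¬◇q is true.
      At 0: ◇q requires q at some successor in {2}.
        At 2: q is false.
      So ◇q is false at 0.
    At 0: □q requires q at every successor {2}.
      q fails at 2, so □q is false at 0.
Satisfying worlds: {0, 1, 2}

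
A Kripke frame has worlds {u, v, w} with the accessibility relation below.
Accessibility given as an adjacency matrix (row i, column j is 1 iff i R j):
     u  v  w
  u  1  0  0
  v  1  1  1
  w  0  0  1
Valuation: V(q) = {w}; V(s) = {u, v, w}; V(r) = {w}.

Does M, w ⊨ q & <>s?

Yes

Recall that <>ψ holds at a world iff ψ holds at some accessible world.
At w: q is true, <>s is true, so q & <>s is true.
  At w: <>s requires s at some successor in {w}.
    s holds at w, so <>s is true at w.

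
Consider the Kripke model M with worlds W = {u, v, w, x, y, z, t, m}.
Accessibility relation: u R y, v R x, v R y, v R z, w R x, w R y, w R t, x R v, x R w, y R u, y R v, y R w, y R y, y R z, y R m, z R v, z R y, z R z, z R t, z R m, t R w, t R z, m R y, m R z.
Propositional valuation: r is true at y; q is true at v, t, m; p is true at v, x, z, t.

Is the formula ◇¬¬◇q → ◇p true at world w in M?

Yes

Recall that ◇ψ holds at a world iff ψ holds at some accessible world.
At w: ◇¬¬◇q is true, ◇p is true, so ◇¬¬◇q → ◇p is true.
  At w: ◇¬¬◇q requires ¬¬◇q at some successor in {x, y, t}.
    ¬¬◇q holds at x, so ◇¬¬◇q is true at w.
      At x: ¬◇q is false, so ¬¬◇q is true.
  At w: ◇p requires p at some successor in {x, y, t}.
    p holds at x, so ◇p is true at w.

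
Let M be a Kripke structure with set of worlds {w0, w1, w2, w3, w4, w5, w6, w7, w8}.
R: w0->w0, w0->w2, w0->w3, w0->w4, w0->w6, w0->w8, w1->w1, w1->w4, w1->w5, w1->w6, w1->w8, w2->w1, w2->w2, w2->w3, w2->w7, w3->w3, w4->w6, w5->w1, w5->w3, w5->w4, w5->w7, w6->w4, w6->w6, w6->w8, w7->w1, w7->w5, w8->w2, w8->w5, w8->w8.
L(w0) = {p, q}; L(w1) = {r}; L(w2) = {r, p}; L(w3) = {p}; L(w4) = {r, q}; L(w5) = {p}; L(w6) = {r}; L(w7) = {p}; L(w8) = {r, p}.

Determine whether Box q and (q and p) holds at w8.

No

At w8: Box q is false, q and p is false, so Box q and (q and p) is false.
  At w8: Box q requires q at every successor {w2, w5, w8}.
    q fails at w2, so Box q is false at w8.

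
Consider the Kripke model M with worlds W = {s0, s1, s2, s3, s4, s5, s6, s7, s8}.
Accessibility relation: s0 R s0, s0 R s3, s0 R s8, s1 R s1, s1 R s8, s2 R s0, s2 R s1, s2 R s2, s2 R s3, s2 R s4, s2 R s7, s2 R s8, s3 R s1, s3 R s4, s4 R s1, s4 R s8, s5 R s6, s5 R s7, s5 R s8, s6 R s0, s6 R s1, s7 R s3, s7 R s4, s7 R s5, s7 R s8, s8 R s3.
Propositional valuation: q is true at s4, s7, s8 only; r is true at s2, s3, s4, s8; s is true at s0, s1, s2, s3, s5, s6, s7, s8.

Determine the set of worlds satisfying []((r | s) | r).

s0, s1, s2, s3, s4, s5, s6, s7, s8

Let φ = []((r | s) | r). Evaluate φ at each world:
  s0 (successors {s0, s3, s8}): φ is true.
  s1 (successors {s1, s8}): φ is true.
  s2 (successors {s0, s1, s2, s3, s4, s7, s8}): φ is true.
  s3 (successors {s1, s4}): φ is true.
  s4 (successors {s1, s8}): φ is true.
  s5 (successors {s6, s7, s8}): φ is true.
  s6 (successors {s0, s1}): φ is true.
  s7 (successors {s3, s4, s5, s8}): φ is true.
  s8 (successors {s3}): φ is true.
For instance, at s7:
  At s7: []((r | s) | r) requires (r | s) | r at every successor {s3, s4, s5, s8}.
    At s3: (r | s) | r is true.
    At s4: (r | s) | r is true.
    At s5: (r | s) | r is true.
    At s8: (r | s) | r is true.
  So []((r | s) | r) is true at s7.
Satisfying worlds: {s0, s1, s2, s3, s4, s5, s6, s7, s8}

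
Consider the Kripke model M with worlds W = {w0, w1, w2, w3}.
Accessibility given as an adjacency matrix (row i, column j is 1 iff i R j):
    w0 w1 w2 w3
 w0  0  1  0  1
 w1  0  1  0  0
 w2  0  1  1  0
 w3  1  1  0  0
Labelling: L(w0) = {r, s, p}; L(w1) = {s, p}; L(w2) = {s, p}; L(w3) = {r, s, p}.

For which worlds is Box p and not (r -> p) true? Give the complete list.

none

Let φ = Box p and not (r -> p). Evaluate φ at each world:
  w0 (successors {w1, w3}): φ is false.
  w1 (successors {w1}): φ is false.
  w2 (successors {w1, w2}): φ is false.
  w3 (successors {w0, w1}): φ is false.
For instance, at w0:
  At w0: Box p is true, not (r -> p) is false, so Box p and not (r -> p) is false.
    At w0: Box p requires p at every successor {w1, w3}.
      At w1: p is true.
      At w3: p is true.
    So Box p is true at w0.
Satisfying worlds: none.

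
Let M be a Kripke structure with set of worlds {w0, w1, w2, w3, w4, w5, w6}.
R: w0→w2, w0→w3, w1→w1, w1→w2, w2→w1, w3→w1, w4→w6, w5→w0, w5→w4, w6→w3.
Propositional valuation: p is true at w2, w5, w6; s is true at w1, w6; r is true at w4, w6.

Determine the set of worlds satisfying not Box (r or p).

Let φ = not Box (r or p). Evaluate φ at each world:
  w0 (successors {w2, w3}): φ is true.
  w1 (successors {w1, w2}): φ is true.
  w2 (successors {w1}): φ is true.
  w3 (successors {w1}): φ is true.
  w4 (successors {w6}): φ is false.
  w5 (successors {w0, w4}): φ is true.
  w6 (successors {w3}): φ is true.
For instance, at w4:
  At w4: Box (r or p) is true, so not Box (r or p) is false.
    At w4: Box (r or p) requires r or p at every successor {w6}.
      At w6: r or p is true.
    So Box (r or p) is true at w4.
Satisfying worlds: {w0, w1, w2, w3, w5, w6}

w0, w1, w2, w3, w5, w6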